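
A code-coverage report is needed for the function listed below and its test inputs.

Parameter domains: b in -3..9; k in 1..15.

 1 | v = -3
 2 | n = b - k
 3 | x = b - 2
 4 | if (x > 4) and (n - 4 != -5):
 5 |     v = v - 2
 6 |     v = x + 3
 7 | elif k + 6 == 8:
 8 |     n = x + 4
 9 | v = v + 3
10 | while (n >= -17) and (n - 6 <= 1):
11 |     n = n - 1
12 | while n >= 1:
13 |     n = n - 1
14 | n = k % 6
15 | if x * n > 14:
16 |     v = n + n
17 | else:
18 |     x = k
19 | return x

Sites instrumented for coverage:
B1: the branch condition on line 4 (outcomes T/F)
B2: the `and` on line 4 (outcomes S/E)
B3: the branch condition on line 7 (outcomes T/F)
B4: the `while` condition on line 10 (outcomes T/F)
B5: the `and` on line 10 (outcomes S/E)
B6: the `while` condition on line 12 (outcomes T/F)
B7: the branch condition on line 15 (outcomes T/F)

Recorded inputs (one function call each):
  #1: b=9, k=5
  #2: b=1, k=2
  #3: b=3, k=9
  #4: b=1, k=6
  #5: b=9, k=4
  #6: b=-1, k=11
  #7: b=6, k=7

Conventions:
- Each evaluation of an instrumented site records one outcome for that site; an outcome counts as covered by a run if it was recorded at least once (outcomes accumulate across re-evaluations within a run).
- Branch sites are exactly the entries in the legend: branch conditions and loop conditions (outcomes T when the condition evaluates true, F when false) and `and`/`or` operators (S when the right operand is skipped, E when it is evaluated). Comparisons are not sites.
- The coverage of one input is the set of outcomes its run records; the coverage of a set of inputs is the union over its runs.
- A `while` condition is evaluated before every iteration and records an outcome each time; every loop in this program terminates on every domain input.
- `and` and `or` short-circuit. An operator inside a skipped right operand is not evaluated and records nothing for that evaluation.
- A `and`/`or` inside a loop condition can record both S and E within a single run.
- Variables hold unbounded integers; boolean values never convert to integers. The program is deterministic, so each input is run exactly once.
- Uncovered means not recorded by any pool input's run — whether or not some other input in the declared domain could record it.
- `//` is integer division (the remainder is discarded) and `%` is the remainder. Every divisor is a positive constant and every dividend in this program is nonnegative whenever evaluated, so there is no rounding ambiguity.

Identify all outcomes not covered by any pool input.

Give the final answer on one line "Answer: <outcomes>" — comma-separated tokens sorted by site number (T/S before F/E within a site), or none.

test 1 (b=9, k=5) hits B1=T, B2=E, B4=T, B4=F, B5=S, B5=E, B6=F, B7=T
test 2 (b=1, k=2) hits B1=F, B2=S, B3=T, B4=T, B4=F, B5=S, B5=E, B6=F, B7=F
test 3 (b=3, k=9) hits B1=F, B2=S, B3=F, B4=T, B4=F, B5=S, B5=E, B6=F, B7=F
test 4 (b=1, k=6) hits B1=F, B2=S, B3=F, B4=T, B4=F, B5=S, B5=E, B6=F, B7=F
test 5 (b=9, k=4) hits B1=T, B2=E, B4=T, B4=F, B5=S, B5=E, B6=F, B7=T
test 6 (b=-1, k=11) hits B1=F, B2=S, B3=F, B4=T, B4=F, B5=S, B5=E, B6=F, B7=F
test 7 (b=6, k=7) hits B1=F, B2=S, B3=F, B4=T, B4=F, B5=S, B5=E, B6=F, B7=F
union over the pool: B1=T, B1=F, B2=S, B2=E, B3=T, B3=F, B4=T, B4=F, B5=S, B5=E, B6=F, B7=T, B7=F
uncovered (1 of 14): B6=T

Answer: B6=T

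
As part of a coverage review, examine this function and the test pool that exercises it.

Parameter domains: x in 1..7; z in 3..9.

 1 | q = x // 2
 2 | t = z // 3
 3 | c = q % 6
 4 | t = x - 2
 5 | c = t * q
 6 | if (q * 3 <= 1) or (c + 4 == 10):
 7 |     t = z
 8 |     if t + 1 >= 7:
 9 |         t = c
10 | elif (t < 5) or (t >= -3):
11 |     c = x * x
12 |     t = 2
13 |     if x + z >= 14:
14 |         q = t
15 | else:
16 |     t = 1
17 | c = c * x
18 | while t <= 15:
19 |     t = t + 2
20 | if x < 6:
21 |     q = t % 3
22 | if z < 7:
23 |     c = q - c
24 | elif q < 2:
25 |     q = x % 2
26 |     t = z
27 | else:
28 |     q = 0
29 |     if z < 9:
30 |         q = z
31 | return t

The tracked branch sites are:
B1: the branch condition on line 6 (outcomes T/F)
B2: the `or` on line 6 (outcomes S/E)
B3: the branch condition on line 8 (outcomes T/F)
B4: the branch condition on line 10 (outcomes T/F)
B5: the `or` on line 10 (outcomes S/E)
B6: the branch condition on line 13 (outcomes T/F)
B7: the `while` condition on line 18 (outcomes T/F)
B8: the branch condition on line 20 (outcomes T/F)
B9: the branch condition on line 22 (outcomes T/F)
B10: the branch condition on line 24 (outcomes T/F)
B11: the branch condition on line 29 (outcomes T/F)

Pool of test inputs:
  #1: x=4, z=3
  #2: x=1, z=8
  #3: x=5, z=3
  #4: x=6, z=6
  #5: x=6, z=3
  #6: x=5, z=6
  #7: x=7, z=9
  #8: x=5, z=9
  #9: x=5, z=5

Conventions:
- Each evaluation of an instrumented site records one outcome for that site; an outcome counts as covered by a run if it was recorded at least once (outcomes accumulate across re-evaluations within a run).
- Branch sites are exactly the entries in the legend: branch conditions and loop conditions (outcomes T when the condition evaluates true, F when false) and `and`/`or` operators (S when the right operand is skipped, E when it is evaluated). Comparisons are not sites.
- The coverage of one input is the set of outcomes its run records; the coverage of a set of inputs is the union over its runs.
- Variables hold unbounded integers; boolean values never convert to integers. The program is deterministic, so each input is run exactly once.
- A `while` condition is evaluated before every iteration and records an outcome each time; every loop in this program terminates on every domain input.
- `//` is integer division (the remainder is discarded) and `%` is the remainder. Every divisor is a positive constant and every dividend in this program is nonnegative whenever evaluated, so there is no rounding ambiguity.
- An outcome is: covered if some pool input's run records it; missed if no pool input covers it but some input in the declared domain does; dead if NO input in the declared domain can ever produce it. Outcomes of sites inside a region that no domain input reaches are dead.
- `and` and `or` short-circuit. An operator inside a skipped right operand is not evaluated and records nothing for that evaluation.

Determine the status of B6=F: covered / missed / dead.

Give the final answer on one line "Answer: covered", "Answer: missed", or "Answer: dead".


B6=F is recorded by pool input(s) 1, 4, 5 -> covered
Answer: covered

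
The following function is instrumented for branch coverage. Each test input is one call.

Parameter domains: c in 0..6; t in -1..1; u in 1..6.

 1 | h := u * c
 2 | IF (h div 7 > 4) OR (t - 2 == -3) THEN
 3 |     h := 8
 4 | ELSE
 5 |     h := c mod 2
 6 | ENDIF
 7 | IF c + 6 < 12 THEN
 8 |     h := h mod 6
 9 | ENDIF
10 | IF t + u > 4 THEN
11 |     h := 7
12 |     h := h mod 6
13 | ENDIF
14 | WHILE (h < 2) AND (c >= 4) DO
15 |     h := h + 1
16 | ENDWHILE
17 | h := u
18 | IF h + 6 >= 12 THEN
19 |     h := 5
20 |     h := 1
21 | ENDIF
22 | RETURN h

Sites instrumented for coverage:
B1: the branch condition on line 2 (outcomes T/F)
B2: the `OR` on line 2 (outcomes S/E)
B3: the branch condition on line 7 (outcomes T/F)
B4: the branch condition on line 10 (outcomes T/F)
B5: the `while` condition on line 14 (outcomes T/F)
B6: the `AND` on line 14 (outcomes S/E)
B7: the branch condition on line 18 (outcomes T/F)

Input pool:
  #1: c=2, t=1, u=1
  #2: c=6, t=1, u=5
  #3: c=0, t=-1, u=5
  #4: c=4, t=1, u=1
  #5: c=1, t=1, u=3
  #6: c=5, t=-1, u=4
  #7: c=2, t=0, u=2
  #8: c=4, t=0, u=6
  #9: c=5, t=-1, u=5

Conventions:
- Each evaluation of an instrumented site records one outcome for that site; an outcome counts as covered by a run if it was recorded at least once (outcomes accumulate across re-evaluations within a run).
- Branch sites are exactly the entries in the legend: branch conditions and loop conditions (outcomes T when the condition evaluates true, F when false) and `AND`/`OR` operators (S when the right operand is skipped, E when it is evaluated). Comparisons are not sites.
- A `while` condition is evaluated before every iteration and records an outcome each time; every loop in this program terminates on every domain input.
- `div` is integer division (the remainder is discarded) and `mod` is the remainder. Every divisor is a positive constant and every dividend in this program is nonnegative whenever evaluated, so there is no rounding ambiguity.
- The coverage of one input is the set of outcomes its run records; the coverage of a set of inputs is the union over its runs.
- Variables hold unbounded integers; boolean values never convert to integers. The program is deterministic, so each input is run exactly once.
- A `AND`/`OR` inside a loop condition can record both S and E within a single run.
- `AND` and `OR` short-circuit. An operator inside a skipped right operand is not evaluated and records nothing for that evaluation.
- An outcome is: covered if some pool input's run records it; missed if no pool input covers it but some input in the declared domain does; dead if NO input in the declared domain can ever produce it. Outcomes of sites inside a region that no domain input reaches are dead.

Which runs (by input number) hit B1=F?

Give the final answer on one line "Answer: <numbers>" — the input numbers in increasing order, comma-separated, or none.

input #1 (c=2, t=1, u=1): covers B1=F
input #2 (c=6, t=1, u=5): covers B1=F
input #3 (c=0, t=-1, u=5): misses B1=F
input #4 (c=4, t=1, u=1): covers B1=F
input #5 (c=1, t=1, u=3): covers B1=F
input #6 (c=5, t=-1, u=4): misses B1=F
input #7 (c=2, t=0, u=2): covers B1=F
input #8 (c=4, t=0, u=6): covers B1=F
input #9 (c=5, t=-1, u=5): misses B1=F

Answer: 1, 2, 4, 5, 7, 8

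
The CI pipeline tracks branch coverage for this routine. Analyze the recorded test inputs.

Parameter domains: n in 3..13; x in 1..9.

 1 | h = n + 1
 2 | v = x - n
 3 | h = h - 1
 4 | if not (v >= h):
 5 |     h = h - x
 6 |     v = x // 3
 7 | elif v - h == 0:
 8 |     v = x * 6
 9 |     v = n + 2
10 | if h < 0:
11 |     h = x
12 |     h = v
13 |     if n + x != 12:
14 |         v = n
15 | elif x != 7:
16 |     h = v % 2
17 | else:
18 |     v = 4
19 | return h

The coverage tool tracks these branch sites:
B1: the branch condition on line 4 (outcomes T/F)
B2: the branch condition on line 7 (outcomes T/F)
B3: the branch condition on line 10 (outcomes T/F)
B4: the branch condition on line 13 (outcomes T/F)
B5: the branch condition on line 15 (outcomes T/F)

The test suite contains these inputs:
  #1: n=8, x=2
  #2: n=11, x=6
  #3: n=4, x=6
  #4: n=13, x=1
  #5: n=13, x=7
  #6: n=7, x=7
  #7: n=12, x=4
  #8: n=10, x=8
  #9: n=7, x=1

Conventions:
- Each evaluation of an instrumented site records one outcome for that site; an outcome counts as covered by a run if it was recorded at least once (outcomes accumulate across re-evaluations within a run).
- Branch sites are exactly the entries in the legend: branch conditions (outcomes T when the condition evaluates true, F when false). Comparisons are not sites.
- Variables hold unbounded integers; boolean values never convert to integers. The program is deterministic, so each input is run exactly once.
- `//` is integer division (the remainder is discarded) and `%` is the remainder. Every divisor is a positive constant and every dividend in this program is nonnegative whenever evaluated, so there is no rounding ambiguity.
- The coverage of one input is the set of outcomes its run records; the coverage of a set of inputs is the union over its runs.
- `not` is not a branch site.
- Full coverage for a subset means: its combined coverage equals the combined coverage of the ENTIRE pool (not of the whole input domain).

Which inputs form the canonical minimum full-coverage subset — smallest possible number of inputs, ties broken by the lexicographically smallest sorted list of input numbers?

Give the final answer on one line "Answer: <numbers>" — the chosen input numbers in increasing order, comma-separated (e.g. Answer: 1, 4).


test 1 (n=8, x=2) fires B1->T, B3->F, B5->T; hits B1=T, B3=F, B5=T
test 2 (n=11, x=6) fires B1->T, B3->F, B5->T; hits B1=T, B3=F, B5=T
test 3 (n=4, x=6) fires B1->T, B3->T, B4->T; hits B1=T, B3=T, B4=T
test 4 (n=13, x=1) fires B1->T, B3->F, B5->T; hits B1=T, B3=F, B5=T
test 5 (n=13, x=7) fires B1->T, B3->F, B5->F; hits B1=T, B3=F, B5=F
test 6 (n=7, x=7) fires B1->T, B3->F, B5->F; hits B1=T, B3=F, B5=F
test 7 (n=12, x=4) fires B1->T, B3->F, B5->T; hits B1=T, B3=F, B5=T
test 8 (n=10, x=8) fires B1->T, B3->F, B5->T; hits B1=T, B3=F, B5=T
test 9 (n=7, x=1) fires B1->T, B3->F, B5->T; hits B1=T, B3=F, B5=T
together the pool reaches 6 outcomes: B1=T, B3=T, B3=F, B4=T, B5=T, B5=F
size 1 is not enough: best union over all size-1 subsets is 3/6
size 2 is not enough: best union over all size-2 subsets is 5/6
inputs {1, 3, 5} (size 3) cover everything; no size-3 subset with a lexicographically smaller index list covers all 6
Answer: 1, 3, 5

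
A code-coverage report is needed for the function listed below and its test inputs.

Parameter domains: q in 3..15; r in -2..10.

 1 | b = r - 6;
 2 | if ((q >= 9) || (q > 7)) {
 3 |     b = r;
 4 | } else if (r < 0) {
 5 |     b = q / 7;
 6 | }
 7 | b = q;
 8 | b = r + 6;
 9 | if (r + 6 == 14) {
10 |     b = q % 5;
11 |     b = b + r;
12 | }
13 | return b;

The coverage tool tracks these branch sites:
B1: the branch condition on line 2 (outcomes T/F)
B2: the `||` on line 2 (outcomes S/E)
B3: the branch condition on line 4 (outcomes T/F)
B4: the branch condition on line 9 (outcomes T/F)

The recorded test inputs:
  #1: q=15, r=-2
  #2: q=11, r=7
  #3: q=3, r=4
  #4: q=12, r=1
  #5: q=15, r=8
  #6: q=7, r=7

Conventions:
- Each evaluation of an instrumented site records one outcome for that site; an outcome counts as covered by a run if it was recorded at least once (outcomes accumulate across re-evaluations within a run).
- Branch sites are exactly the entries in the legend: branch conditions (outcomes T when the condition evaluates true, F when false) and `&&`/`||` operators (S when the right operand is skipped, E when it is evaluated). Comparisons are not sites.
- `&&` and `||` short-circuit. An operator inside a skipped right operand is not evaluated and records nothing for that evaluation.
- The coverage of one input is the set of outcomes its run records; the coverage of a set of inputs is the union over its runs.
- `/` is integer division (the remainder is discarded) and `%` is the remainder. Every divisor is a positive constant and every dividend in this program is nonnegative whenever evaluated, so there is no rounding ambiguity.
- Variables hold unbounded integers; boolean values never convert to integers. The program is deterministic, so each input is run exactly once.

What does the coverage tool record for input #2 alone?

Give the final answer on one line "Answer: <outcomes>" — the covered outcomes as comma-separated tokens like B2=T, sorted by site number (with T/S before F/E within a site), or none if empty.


Simulating input #2 (q=11, r=7) step by step:
  B2->S, B1->T, B4->F
as a set, this run covers: B1=T, B2=S, B4=F
Answer: B1=T, B2=S, B4=F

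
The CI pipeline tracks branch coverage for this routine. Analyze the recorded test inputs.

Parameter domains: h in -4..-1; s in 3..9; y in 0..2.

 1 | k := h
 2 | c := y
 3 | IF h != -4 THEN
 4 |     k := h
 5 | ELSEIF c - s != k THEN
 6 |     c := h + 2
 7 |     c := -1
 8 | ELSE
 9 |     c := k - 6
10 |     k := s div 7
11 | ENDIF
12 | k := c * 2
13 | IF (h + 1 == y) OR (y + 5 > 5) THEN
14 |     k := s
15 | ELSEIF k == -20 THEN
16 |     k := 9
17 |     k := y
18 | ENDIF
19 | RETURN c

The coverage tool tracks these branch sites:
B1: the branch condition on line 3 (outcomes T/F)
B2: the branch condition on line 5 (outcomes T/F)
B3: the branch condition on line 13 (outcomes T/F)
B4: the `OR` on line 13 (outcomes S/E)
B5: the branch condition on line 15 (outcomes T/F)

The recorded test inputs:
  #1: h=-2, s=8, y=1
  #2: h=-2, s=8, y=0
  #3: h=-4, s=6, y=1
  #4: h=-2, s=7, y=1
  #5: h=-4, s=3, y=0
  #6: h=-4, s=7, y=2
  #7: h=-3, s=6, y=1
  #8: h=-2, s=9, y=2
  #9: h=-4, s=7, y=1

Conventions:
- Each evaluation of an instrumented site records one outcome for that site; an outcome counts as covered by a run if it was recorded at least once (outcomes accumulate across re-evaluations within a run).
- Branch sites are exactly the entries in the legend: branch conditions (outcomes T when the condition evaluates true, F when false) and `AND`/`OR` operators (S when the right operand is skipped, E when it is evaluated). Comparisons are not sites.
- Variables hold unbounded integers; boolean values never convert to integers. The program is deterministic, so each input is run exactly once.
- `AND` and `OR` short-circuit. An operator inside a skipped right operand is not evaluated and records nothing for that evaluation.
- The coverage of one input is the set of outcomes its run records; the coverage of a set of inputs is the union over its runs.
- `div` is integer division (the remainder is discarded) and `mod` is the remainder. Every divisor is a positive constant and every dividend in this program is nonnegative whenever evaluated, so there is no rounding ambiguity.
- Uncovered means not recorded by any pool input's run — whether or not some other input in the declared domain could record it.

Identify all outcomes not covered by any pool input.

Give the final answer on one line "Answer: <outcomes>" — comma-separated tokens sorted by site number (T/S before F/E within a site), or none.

#1 (h=-2, s=8, y=1) -> B1->T, B4->E, B3->T; covered: B1=T, B3=T, B4=E
#2 (h=-2, s=8, y=0) -> B1->T, B4->E, B3->F, B5->F; covered: B1=T, B3=F, B4=E, B5=F
#3 (h=-4, s=6, y=1) -> B1->F, B2->T, B4->E, B3->T; covered: B1=F, B2=T, B3=T, B4=E
#4 (h=-2, s=7, y=1) -> B1->T, B4->E, B3->T; covered: B1=T, B3=T, B4=E
#5 (h=-4, s=3, y=0) -> B1->F, B2->T, B4->E, B3->F, B5->F; covered: B1=F, B2=T, B3=F, B4=E, B5=F
#6 (h=-4, s=7, y=2) -> B1->F, B2->T, B4->E, B3->T; covered: B1=F, B2=T, B3=T, B4=E
#7 (h=-3, s=6, y=1) -> B1->T, B4->E, B3->T; covered: B1=T, B3=T, B4=E
#8 (h=-2, s=9, y=2) -> B1->T, B4->E, B3->T; covered: B1=T, B3=T, B4=E
#9 (h=-4, s=7, y=1) -> B1->F, B2->T, B4->E, B3->T; covered: B1=F, B2=T, B3=T, B4=E
union over the pool: B1=T, B1=F, B2=T, B3=T, B3=F, B4=E, B5=F
uncovered (3 of 10): B2=F, B4=S, B5=T

Answer: B2=F, B4=S, B5=T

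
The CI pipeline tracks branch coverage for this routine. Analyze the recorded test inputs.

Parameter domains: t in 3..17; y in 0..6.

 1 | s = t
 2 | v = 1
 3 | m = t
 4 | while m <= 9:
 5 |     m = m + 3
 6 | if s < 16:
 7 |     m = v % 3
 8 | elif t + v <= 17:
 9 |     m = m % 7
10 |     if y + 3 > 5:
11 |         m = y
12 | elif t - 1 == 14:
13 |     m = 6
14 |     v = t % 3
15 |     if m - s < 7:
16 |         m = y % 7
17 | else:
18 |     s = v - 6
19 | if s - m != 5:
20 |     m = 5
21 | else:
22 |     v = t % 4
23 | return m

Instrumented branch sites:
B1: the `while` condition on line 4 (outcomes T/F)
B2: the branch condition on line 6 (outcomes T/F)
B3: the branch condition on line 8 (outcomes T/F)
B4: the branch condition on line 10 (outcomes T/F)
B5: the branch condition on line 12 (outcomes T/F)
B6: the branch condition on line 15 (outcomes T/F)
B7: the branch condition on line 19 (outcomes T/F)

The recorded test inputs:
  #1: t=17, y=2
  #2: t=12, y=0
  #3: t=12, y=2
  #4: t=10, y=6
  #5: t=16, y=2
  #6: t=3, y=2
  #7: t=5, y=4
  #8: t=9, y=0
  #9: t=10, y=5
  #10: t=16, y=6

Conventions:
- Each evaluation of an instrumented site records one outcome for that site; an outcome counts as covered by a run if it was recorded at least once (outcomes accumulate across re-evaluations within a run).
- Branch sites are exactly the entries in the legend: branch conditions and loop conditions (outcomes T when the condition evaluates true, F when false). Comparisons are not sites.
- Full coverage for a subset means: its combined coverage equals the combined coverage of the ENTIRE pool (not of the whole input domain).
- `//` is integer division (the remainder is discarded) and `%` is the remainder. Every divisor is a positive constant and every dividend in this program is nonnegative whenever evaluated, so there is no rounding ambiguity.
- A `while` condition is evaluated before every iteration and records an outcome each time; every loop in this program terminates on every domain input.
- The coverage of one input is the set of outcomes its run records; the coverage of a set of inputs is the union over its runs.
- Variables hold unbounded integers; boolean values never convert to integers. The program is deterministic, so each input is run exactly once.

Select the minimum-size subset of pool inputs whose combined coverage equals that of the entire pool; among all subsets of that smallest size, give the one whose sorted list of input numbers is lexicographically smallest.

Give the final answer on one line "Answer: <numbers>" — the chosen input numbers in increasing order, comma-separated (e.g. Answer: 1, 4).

input #1, t=17, y=2: events B1->F, B2->F, B3->F, B5->F, B7->T; outcomes B1=F, B2=F, B3=F, B5=F, B7=T
input #2, t=12, y=0: events B1->F, B2->T, B7->T; outcomes B1=F, B2=T, B7=T
input #3, t=12, y=2: events B1->F, B2->T, B7->T; outcomes B1=F, B2=T, B7=T
input #4, t=10, y=6: events B1->F, B2->T, B7->T; outcomes B1=F, B2=T, B7=T
input #5, t=16, y=2: events B1->F, B2->F, B3->T, B4->F, B7->T; outcomes B1=F, B2=F, B3=T, B4=F, B7=T
input #6, t=3, y=2: events B1->T, B1->T, B1->T, B1->F, B2->T, B7->T; outcomes B1=T, B1=F, B2=T, B7=T
input #7, t=5, y=4: events B1->T, B1->T, B1->F, B2->T, B7->T; outcomes B1=T, B1=F, B2=T, B7=T
input #8, t=9, y=0: events B1->T, B1->F, B2->T, B7->T; outcomes B1=T, B1=F, B2=T, B7=T
input #9, t=10, y=5: events B1->F, B2->T, B7->T; outcomes B1=F, B2=T, B7=T
input #10, t=16, y=6: events B1->F, B2->F, B3->T, B4->T, B7->T; outcomes B1=F, B2=F, B3=T, B4=T, B7=T
the full pool covers 10 outcomes: B1=T, B1=F, B2=T, B2=F, B3=T, B3=F, B4=T, B4=F, B5=F, B7=T
checked all size-1 subsets: none covers 10 outcomes (max 5/10)
checked all size-2 subsets: none covers 10 outcomes (max 7/10)
checked all size-3 subsets: none covers 10 outcomes (max 9/10)
inputs {1, 5, 6, 10} (size 4) cover everything; no size-4 subset with a lexicographically smaller index list covers all 10

Answer: 1, 5, 6, 10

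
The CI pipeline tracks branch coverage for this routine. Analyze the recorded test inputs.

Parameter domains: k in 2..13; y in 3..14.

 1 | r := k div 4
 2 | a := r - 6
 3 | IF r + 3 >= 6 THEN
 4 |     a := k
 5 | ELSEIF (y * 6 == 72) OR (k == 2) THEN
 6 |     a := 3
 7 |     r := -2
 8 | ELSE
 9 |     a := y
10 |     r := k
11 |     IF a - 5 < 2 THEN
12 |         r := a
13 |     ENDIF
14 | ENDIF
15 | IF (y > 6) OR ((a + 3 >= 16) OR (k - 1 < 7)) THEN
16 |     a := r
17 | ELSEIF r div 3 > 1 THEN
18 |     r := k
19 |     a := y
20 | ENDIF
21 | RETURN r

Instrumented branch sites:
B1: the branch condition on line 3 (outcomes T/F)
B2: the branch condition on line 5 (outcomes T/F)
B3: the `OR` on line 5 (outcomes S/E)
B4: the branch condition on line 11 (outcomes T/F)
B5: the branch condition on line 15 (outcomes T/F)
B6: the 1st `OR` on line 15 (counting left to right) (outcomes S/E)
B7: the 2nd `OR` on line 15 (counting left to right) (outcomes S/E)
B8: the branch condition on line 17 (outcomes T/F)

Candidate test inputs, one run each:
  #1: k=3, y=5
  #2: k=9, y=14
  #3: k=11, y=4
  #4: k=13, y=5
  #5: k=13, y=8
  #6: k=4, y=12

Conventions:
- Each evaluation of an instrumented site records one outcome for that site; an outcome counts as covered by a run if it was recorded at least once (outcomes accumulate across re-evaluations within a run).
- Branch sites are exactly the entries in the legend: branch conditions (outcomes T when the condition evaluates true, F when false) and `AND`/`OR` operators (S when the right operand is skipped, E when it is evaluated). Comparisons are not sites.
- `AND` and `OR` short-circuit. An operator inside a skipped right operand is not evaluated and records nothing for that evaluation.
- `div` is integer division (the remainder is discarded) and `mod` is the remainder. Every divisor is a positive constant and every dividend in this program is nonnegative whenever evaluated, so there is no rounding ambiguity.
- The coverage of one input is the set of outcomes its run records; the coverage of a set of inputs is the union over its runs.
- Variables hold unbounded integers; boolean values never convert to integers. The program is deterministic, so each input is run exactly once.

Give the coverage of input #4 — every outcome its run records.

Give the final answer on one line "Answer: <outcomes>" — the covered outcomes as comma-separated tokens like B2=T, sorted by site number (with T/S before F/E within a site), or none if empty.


Event log for input #4 (k=13, y=5):
  B1->T, B6->E, B7->S, B5->T
deduplicating events, the covered set is: B1=T, B5=T, B6=E, B7=S
Answer: B1=T, B5=T, B6=E, B7=S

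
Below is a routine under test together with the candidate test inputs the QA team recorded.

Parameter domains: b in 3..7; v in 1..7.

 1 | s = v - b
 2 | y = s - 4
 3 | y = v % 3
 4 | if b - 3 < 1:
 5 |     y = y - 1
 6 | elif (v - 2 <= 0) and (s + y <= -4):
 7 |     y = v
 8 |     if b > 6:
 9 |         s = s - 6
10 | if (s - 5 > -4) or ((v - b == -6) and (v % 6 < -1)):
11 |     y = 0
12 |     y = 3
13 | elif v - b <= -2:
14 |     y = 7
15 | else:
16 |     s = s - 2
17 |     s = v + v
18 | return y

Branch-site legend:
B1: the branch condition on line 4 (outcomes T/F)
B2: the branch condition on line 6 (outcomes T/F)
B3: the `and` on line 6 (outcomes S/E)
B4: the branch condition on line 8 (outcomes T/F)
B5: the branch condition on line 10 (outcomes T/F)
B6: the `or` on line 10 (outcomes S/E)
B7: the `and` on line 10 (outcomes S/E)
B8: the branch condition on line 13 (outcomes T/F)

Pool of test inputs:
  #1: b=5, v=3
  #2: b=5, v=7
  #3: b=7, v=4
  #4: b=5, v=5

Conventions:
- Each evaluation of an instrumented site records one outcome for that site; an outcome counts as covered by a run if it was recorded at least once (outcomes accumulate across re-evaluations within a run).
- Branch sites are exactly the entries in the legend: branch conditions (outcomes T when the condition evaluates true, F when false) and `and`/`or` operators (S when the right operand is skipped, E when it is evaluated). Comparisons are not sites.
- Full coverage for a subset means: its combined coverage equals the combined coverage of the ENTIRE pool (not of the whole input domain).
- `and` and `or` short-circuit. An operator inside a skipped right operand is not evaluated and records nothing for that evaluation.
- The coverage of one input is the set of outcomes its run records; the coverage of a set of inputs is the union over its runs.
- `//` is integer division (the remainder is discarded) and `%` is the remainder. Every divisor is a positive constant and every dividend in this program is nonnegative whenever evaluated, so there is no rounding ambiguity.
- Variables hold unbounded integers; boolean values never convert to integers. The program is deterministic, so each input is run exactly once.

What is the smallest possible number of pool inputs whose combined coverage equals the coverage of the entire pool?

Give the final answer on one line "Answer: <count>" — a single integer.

#1 (b=5, v=3) -> B1->F, B3->S, B2->F, B6->E, B7->S, B5->F, B8->T; covered: B1=F, B2=F, B3=S, B5=F, B6=E, B7=S, B8=T
#2 (b=5, v=7) -> B1->F, B3->S, B2->F, B6->S, B5->T; covered: B1=F, B2=F, B3=S, B5=T, B6=S
#3 (b=7, v=4) -> B1->F, B3->S, B2->F, B6->E, B7->S, B5->F, B8->T; covered: B1=F, B2=F, B3=S, B5=F, B6=E, B7=S, B8=T
#4 (b=5, v=5) -> B1->F, B3->S, B2->F, B6->E, B7->S, B5->F, B8->F; covered: B1=F, B2=F, B3=S, B5=F, B6=E, B7=S, B8=F
union over all inputs: B1=F, B2=F, B3=S, B5=T, B5=F, B6=S, B6=E, B7=S, B8=T, B8=F (10 outcomes)
every size-1 subset falls short of the 10 outcomes (best: 7/10)
every size-2 subset falls short of the 10 outcomes (best: 9/10)
size 3: inputs {1, 2, 4} cover all 10 outcomes, and no lexicographically smaller subset of this size does

Answer: 3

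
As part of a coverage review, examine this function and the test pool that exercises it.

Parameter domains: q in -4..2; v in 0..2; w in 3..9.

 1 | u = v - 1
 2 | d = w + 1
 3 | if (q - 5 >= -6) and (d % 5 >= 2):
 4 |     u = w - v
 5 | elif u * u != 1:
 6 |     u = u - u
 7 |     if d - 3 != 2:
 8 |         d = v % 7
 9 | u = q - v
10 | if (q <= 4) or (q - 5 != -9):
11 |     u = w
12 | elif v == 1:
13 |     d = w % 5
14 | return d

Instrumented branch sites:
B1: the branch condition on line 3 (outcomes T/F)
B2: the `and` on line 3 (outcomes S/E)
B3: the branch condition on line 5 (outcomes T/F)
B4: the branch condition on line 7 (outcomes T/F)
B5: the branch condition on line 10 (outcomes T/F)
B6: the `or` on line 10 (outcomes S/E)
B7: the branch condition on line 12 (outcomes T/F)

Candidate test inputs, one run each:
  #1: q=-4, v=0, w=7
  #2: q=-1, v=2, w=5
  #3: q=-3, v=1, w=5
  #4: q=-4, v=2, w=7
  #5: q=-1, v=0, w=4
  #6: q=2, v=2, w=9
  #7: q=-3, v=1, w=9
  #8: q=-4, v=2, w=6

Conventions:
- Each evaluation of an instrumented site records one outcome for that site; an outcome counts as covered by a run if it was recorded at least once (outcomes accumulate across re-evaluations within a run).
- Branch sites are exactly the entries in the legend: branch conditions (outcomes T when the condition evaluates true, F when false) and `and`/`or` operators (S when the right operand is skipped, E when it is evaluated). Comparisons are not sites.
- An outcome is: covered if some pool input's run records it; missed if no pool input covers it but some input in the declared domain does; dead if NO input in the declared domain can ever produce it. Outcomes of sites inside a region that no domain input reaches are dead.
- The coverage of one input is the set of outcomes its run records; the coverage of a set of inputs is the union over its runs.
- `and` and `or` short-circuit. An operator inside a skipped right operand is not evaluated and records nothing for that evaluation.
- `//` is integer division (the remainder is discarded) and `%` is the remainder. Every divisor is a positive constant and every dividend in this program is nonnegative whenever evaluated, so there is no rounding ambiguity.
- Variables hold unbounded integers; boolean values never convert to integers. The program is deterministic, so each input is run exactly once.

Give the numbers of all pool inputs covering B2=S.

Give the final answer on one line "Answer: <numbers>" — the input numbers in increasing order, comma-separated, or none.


input #1 (q=-4, v=0, w=7): produces B2=S
input #2 (q=-1, v=2, w=5): does not produce B2=S
input #3 (q=-3, v=1, w=5): produces B2=S
input #4 (q=-4, v=2, w=7): produces B2=S
input #5 (q=-1, v=0, w=4): does not produce B2=S
input #6 (q=2, v=2, w=9): does not produce B2=S
input #7 (q=-3, v=1, w=9): produces B2=S
input #8 (q=-4, v=2, w=6): produces B2=S
Answer: 1, 3, 4, 7, 8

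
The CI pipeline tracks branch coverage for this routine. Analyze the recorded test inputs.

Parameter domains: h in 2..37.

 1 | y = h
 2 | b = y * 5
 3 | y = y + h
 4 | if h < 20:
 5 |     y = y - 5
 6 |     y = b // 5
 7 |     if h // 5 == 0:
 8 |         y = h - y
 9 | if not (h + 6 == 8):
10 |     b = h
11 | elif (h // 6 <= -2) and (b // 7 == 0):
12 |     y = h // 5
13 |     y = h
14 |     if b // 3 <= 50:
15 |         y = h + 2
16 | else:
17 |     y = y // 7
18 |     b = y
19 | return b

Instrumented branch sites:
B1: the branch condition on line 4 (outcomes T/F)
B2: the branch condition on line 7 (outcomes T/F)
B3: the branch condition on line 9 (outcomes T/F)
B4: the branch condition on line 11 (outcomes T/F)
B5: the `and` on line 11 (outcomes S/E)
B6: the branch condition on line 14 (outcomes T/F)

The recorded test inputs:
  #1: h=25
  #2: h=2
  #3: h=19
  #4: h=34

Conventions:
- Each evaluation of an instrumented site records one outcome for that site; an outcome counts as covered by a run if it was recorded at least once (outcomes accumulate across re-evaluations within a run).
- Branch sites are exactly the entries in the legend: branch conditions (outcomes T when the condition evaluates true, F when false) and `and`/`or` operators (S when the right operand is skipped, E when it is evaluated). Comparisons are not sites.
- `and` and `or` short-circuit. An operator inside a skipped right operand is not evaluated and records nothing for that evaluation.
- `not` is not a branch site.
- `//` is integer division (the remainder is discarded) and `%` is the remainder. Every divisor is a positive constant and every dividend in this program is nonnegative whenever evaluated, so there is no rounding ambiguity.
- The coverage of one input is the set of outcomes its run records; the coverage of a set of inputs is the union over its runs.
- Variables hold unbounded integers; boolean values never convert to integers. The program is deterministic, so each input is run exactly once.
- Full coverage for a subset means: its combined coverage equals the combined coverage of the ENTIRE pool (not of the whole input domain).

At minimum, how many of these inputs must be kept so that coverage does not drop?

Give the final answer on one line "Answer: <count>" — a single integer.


test 1 (h=25) fires B1->F, B3->T; hits B1=F, B3=T
test 2 (h=2) fires B1->T, B2->T, B3->F, B5->S, B4->F; hits B1=T, B2=T, B3=F, B4=F, B5=S
test 3 (h=19) fires B1->T, B2->F, B3->T; hits B1=T, B2=F, B3=T
test 4 (h=34) fires B1->F, B3->T; hits B1=F, B3=T
pool-wide coverage (8 outcomes): B1=T, B1=F, B2=T, B2=F, B3=T, B3=F, B4=F, B5=S
no size-1 subset reaches all 8 outcomes (best union: 5/8)
no size-2 subset reaches all 8 outcomes (best union: 7/8)
inputs {1, 2, 3} (size 3) cover everything; no size-3 subset with a lexicographically smaller index list covers all 8
Answer: 3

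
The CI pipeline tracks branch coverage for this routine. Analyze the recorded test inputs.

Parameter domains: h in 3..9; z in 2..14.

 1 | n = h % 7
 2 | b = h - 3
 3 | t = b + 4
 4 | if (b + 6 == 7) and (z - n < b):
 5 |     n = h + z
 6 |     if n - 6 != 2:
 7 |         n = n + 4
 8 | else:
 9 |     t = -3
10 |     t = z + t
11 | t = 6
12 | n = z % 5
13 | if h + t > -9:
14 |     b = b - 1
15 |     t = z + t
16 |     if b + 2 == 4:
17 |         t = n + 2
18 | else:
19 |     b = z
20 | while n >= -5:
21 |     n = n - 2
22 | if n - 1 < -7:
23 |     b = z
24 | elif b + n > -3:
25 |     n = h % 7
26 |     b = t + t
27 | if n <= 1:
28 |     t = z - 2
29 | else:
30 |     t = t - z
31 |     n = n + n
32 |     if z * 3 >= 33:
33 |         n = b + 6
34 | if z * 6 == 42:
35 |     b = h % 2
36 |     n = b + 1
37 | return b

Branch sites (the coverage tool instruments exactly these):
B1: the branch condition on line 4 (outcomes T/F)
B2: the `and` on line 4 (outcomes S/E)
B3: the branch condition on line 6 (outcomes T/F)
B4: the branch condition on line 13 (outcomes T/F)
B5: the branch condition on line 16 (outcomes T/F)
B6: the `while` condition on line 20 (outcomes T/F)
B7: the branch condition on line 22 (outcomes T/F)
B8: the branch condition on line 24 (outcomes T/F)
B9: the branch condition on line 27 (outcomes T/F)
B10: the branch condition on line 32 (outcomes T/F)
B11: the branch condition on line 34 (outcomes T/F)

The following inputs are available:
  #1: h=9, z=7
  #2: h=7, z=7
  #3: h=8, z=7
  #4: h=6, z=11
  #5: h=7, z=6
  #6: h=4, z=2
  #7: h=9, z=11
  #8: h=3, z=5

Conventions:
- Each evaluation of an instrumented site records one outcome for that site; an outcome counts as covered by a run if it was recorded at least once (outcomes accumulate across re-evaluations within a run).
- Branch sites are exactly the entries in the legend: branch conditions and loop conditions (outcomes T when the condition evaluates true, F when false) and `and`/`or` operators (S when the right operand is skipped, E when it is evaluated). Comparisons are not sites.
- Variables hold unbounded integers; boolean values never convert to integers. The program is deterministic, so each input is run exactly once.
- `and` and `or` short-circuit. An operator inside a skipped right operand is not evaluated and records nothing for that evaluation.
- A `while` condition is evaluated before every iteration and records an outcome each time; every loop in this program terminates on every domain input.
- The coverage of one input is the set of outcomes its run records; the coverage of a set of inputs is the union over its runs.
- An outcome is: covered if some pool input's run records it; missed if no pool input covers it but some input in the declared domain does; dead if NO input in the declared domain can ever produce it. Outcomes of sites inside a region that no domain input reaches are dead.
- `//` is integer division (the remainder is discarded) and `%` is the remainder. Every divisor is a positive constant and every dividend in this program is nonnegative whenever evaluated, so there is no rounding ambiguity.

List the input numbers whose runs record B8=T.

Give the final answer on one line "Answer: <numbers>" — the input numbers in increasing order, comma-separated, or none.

input #1 (h=9, z=7): records B8=T
input #2 (h=7, z=7): does not record B8=T
input #3 (h=8, z=7): records B8=T
input #4 (h=6, z=11): does not record B8=T
input #5 (h=7, z=6): does not record B8=T
input #6 (h=4, z=2): does not record B8=T
input #7 (h=9, z=11): does not record B8=T
input #8 (h=3, z=5): does not record B8=T

Answer: 1, 3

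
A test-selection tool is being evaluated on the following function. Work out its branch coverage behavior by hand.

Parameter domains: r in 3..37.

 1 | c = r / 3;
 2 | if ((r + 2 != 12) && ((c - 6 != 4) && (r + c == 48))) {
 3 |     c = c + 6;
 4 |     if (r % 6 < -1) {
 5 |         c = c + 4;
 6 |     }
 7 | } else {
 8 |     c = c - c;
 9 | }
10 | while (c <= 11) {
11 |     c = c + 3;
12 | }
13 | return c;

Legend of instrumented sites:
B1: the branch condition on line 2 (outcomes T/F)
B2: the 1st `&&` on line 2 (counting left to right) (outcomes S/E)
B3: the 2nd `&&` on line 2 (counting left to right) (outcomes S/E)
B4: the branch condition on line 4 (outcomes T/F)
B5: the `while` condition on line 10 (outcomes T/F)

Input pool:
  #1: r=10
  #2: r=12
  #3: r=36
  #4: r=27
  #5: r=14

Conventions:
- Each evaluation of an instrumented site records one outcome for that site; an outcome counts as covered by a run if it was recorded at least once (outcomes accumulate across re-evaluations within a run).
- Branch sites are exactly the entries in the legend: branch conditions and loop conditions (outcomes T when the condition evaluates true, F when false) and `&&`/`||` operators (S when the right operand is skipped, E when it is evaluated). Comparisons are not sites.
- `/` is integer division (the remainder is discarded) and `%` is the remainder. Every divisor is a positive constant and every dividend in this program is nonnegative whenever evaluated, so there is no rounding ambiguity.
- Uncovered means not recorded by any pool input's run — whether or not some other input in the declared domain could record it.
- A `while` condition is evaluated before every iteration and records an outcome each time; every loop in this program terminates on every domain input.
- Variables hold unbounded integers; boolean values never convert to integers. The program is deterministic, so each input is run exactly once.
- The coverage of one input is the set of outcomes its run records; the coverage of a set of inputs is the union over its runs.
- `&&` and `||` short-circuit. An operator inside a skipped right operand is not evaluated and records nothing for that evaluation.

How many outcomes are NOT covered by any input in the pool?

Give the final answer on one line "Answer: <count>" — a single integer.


test 1 (r=10) hits B1=F, B2=S, B5=T, B5=F
test 2 (r=12) hits B1=F, B2=E, B3=E, B5=T, B5=F
test 3 (r=36) hits B1=T, B2=E, B3=E, B4=F, B5=F
test 4 (r=27) hits B1=F, B2=E, B3=E, B5=T, B5=F
test 5 (r=14) hits B1=F, B2=E, B3=E, B5=T, B5=F
union over the pool: B1=T, B1=F, B2=S, B2=E, B3=E, B4=F, B5=T, B5=F
uncovered (2 of 10): B3=S, B4=T
Answer: 2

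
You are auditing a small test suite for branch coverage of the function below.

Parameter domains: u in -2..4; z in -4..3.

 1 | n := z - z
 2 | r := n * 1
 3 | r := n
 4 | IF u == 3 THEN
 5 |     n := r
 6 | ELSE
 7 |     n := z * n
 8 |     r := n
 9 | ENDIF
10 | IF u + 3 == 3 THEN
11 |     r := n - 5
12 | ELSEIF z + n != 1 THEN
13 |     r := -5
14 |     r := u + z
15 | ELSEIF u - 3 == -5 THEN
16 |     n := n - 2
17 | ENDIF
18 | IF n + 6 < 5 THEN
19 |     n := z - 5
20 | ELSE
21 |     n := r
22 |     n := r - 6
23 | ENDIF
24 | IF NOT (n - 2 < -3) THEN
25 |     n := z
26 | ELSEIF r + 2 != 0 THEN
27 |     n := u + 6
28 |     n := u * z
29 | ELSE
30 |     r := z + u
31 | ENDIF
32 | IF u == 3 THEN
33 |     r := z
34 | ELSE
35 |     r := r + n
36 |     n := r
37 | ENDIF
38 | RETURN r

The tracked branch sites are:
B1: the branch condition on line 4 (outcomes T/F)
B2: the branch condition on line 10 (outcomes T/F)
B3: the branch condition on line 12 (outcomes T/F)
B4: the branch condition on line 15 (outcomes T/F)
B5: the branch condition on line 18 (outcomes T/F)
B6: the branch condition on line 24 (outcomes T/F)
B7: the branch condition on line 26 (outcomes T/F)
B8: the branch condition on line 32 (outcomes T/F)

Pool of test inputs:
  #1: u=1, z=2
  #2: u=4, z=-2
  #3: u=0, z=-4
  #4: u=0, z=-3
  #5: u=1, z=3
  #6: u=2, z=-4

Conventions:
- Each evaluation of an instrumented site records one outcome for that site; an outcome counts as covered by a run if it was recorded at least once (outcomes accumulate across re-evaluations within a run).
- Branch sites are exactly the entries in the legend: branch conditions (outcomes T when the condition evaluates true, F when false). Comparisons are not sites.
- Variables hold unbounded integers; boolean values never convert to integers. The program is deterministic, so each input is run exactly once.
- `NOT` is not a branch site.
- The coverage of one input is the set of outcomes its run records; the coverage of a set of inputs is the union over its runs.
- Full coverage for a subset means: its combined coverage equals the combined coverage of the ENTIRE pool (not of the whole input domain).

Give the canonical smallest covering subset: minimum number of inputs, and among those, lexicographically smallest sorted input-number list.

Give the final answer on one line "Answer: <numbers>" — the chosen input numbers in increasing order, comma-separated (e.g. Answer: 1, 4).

input #1, u=1, z=2: outcomes B1=F, B2=F, B3=T, B5=F, B6=F, B7=T, B8=F
input #2, u=4, z=-2: outcomes B1=F, B2=F, B3=T, B5=F, B6=F, B7=T, B8=F
input #3, u=0, z=-4: outcomes B1=F, B2=T, B5=F, B6=F, B7=T, B8=F
input #4, u=0, z=-3: outcomes B1=F, B2=T, B5=F, B6=F, B7=T, B8=F
input #5, u=1, z=3: outcomes B1=F, B2=F, B3=T, B5=F, B6=F, B7=T, B8=F
input #6, u=2, z=-4: outcomes B1=F, B2=F, B3=T, B5=F, B6=F, B7=F, B8=F
the full pool covers 9 outcomes: B1=F, B2=T, B2=F, B3=T, B5=F, B6=F, B7=T, B7=F, B8=F
every size-1 subset falls short of the 9 outcomes (best: 7/9)
the canonical winner is {3, 6}: size 2, full 9-outcome coverage, earliest index list among size-2 covers

Answer: 3, 6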